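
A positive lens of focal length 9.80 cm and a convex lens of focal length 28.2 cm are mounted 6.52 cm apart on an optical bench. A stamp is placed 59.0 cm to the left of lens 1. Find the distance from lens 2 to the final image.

Lens 1: 1/d_i1 = 1/f₁ − 1/d_o1 = 1/(9.80) − 1/(59.0) = 0.08509, so d_i1 = 11.75 cm.
The intermediate image is 11.75 cm to the right of lens 1, which lies 5.230 cm to the right of lens 2 — a virtual object — so d_o2 = −5.230 cm.
Lens 2: 1/d_i2 = 1/f₂ − 1/d_o2 = 1/(28.2) − 1/(-5.230) = 0.2267, so d_i2 = 4.41 cm.
The final image is real, 4.41 cm to the right of lens 2 (overall magnification ≈ -0.17).

4.41 cm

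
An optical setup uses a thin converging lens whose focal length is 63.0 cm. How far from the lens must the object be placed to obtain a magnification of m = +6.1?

m = −d_i/d_o ⇒ d_i = −m·d_o.
1/f = 1/d_o + 1/d_i = 1/d_o − 1/(m·d_o) = (1 − 1/m)/d_o, so d_o = f(1 − 1/m) = (63.00)(1 − 1/(+6.1)) = 52.7 cm.

52.7 cm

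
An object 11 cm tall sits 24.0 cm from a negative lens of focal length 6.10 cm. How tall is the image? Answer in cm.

2.23 cm

For a negative lens, f = -6.10 cm.
1/d_i = 1/f − 1/d_o = 1/(-6.100) − 1/(24.0) = -0.2056, so d_i = -4.864 cm.
m = −d_i/d_o = +0.2027.
|h_i| = |m|·h_o = 0.2027 × 11 = 2.23 cm. The image is virtual, upright and reduced, on the same side as the object.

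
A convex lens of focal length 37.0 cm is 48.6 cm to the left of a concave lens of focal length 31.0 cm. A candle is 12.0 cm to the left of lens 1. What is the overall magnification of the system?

Lens 1: 1/d_i1 = 1/(37.0) − 1/(12.0) = -0.05631, so d_i1 = -17.76 cm; m₁ = −d_i1/d_o1 = +1.480.
d_o2 = 48.6 − (-17.76) = 66.36 cm.
f₂ = −31.0 cm (diverging).
Lens 2: 1/d_i2 = 1/(-31.0) − 1/(66.36) = -0.04733, so d_i2 = -21.13 cm; m₂ = −d_i2/d_o2 = +0.3184.
m = m₁·m₂ = (+1.480)(+0.3184) = +0.471.

m = +0.471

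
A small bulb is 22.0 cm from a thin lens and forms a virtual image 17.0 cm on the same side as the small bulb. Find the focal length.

f = -74.8 cm (diverging)

Virtual image ⇒ d_i = −17.0 cm.
1/f = 1/d_o + 1/d_i = 1/(22.0) + 1/(-17.0) = -0.01337, so f = -74.8 cm.
Since f is negative, the thin lens is diverging.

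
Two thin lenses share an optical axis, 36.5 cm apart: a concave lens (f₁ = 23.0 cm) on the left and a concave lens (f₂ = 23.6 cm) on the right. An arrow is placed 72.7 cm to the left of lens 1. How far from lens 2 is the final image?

Lens 1 is diverging, so f₁ = −23.0 cm.
Lens 1: 1/d_i1 = 1/f₁ − 1/d_o1 = 1/(-23.0) − 1/(72.7) = -0.05723, so d_i1 = -17.47 cm.
The intermediate image is 17.47 cm to the left of lens 1 (virtual), which is 36.5 − (-17.47) = 53.97 cm to the left of lens 2, so d_o2 = +53.97 cm.
Lens 2 is diverging, so f₂ = −23.6 cm.
Lens 2: 1/d_i2 = 1/f₂ − 1/d_o2 = 1/(-23.6) − 1/(53.97) = -0.06090, so d_i2 = -16.4 cm.
The final image is virtual, 16.4 cm to the left of lens 2 (overall magnification ≈ 0.073).

16.4 cm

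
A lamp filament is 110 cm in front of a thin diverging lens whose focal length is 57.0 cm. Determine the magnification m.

For a diverging lens, f = -57.0 cm.
1/d_i = 1/f − 1/d_o = 1/(-57.00) − 1/(110) = -0.02663, so d_i = -37.54 cm.
m = −d_i/d_o = −(-37.54)/(110) = +0.341.
The image is virtual, upright and reduced, on the same side as the object.

m = +0.341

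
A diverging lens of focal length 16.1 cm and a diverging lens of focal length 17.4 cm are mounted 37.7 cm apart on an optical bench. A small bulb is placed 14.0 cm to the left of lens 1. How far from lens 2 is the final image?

12.6 cm

Lens 1 is diverging, so f₁ = −16.1 cm.
Lens 1: 1/d_i1 = 1/f₁ − 1/d_o1 = 1/(-16.1) − 1/(14.0) = -0.1335, so d_i1 = -7.488 cm.
The intermediate image is 7.488 cm to the left of lens 1 (virtual), which is 37.7 − (-7.488) = 45.19 cm to the left of lens 2, so d_o2 = +45.19 cm.
Lens 2 is diverging, so f₂ = −17.4 cm.
Lens 2: 1/d_i2 = 1/f₂ − 1/d_o2 = 1/(-17.4) − 1/(45.19) = -0.07960, so d_i2 = -12.6 cm.
The final image is virtual, 12.6 cm to the left of lens 2 (overall magnification ≈ 0.15).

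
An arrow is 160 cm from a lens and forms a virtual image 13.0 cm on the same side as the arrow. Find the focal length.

Virtual image ⇒ d_i = −13.0 cm.
1/f = 1/d_o + 1/d_i = 1/(160) + 1/(-13.0) = -0.07067, so f = -14.1 cm.
Since f is negative, the lens is diverging.

f = -14.1 cm (diverging)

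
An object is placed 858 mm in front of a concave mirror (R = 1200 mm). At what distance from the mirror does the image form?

2000 mm

f = R/2 = 1200/2 = 600.0 mm.
Mirror equation: 1/s_i = 1/f − 1/s_o = 1/(600.0) − 1/(858) = 0.001667 − 0.001166 = 0.0005012, so s_i = 2000 mm.
The image is real, inverted and enlarged, in front of the mirror.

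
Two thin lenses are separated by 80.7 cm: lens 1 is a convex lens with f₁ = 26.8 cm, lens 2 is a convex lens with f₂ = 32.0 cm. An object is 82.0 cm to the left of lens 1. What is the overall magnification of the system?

m = +1.75

Lens 1: 1/d_i1 = 1/(26.8) − 1/(82.0) = 0.02512, so d_i1 = 39.81 cm; m₁ = −d_i1/d_o1 = -0.4855.
d_o2 = 80.7 − (39.81) = 40.89 cm.
Lens 2: 1/d_i2 = 1/(32.0) − 1/(40.89) = 0.006794, so d_i2 = 147.2 cm; m₂ = −d_i2/d_o2 = -3.600.
m = m₁·m₂ = (-0.4855)(-3.600) = +1.75.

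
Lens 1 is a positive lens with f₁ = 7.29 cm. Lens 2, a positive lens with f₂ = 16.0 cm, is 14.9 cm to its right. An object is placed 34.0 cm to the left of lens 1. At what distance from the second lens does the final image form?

8.66 cm

Lens 1: 1/d_i1 = 1/f₁ − 1/d_o1 = 1/(7.29) − 1/(34.0) = 0.1078, so d_i1 = 9.280 cm.
The intermediate image is 9.280 cm to the right of lens 1, which is 14.9 − (9.280) = 5.620 cm to the left of lens 2, so d_o2 = +5.620 cm.
Lens 2: 1/d_i2 = 1/f₂ − 1/d_o2 = 1/(16.0) − 1/(5.620) = -0.1154, so d_i2 = -8.66 cm.
The final image is virtual, 8.66 cm to the left of lens 2 (overall magnification ≈ -0.42).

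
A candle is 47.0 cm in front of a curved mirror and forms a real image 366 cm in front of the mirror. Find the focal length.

Real image ⇒ d_i = +366 cm.
1/f = 1/d_o + 1/d_i = 1/(47.0) + 1/(366) = 0.02401, so f = 41.7 cm.
Since f is positive, the curved mirror is concave.

f = 41.7 cm (concave)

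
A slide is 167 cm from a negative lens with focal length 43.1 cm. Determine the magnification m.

m = +0.205

For a negative lens, f = -43.1 cm.
1/d_i = 1/f − 1/d_o = 1/(-43.10) − 1/(167) = -0.02919, so d_i = -34.26 cm.
m = −d_i/d_o = −(-34.26)/(167) = +0.205.
The image is virtual, upright and reduced, on the same side as the object.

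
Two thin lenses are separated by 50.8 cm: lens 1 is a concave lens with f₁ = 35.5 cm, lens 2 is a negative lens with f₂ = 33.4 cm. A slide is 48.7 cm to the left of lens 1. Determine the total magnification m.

f₁ = −35.5 cm (diverging).
Lens 1: 1/d_i1 = 1/(-35.5) − 1/(48.7) = -0.04870, so d_i1 = -20.53 cm; m₁ = −d_i1/d_o1 = +0.4216.
d_o2 = 50.8 − (-20.53) = 71.33 cm.
f₂ = −33.4 cm (diverging).
Lens 2: 1/d_i2 = 1/(-33.4) − 1/(71.33) = -0.04396, so d_i2 = -22.75 cm; m₂ = −d_i2/d_o2 = +0.3189.
m = m₁·m₂ = (+0.4216)(+0.3189) = +0.134.

m = +0.134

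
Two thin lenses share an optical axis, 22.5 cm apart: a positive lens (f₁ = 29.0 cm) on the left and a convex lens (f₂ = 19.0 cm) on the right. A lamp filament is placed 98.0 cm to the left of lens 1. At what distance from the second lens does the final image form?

Lens 1: 1/d_i1 = 1/f₁ − 1/d_o1 = 1/(29.0) − 1/(98.0) = 0.02428, so d_i1 = 41.19 cm.
The intermediate image is 41.19 cm to the right of lens 1, which lies 18.69 cm to the right of lens 2 — a virtual object — so d_o2 = −18.69 cm.
Lens 2: 1/d_i2 = 1/f₂ − 1/d_o2 = 1/(19.0) − 1/(-18.69) = 0.1061, so d_i2 = 9.42 cm.
The final image is real, 9.42 cm to the right of lens 2 (overall magnification ≈ -0.21).

9.42 cm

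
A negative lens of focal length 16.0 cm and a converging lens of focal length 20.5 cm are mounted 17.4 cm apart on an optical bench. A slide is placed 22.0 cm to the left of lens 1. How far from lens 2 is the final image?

Lens 1 is diverging, so f₁ = −16.0 cm.
Lens 1: 1/d_i1 = 1/f₁ − 1/d_o1 = 1/(-16.0) − 1/(22.0) = -0.1080, so d_i1 = -9.263 cm.
The intermediate image is 9.263 cm to the left of lens 1 (virtual), which is 17.4 − (-9.263) = 26.66 cm to the left of lens 2, so d_o2 = +26.66 cm.
Lens 2: 1/d_i2 = 1/f₂ − 1/d_o2 = 1/(20.5) − 1/(26.66) = 0.01127, so d_i2 = 88.7 cm.
The final image is real, 88.7 cm to the right of lens 2 (overall magnification ≈ -1.4).

88.7 cm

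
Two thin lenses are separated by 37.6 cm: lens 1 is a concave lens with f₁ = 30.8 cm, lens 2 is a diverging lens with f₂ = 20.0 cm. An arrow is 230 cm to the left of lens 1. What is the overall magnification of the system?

f₁ = −30.8 cm (diverging).
Lens 1: 1/d_i1 = 1/(-30.8) − 1/(230) = -0.03682, so d_i1 = -27.16 cm; m₁ = −d_i1/d_o1 = +0.1181.
d_o2 = 37.6 − (-27.16) = 64.76 cm.
f₂ = −20.0 cm (diverging).
Lens 2: 1/d_i2 = 1/(-20.0) − 1/(64.76) = -0.06544, so d_i2 = -15.28 cm; m₂ = −d_i2/d_o2 = +0.2360.
m = m₁·m₂ = (+0.1181)(+0.2360) = +0.0279.

m = +0.0279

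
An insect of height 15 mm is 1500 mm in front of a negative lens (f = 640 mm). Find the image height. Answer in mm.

For a negative lens, f = -640 mm.
1/d_i = 1/f − 1/d_o = 1/(-640.0) − 1/(1500) = -0.002229, so d_i = -448.6 mm.
m = −d_i/d_o = +0.2991.
|h_i| = |m|·h_o = 0.2991 × 15 = 4.49 mm. The image is virtual, upright and reduced, on the same side as the object.

4.49 mm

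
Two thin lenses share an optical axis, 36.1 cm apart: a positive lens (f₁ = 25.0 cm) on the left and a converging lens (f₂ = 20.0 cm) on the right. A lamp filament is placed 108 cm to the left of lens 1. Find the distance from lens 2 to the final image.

Lens 1: 1/d_i1 = 1/f₁ − 1/d_o1 = 1/(25.0) − 1/(108) = 0.03074, so d_i1 = 32.53 cm.
The intermediate image is 32.53 cm to the right of lens 1, which is 36.1 − (32.53) = 3.570 cm to the left of lens 2, so d_o2 = +3.570 cm.
Lens 2: 1/d_i2 = 1/f₂ − 1/d_o2 = 1/(20.0) − 1/(3.570) = -0.2301, so d_i2 = -4.35 cm.
The final image is virtual, 4.35 cm to the left of lens 2 (overall magnification ≈ -0.37).

4.35 cm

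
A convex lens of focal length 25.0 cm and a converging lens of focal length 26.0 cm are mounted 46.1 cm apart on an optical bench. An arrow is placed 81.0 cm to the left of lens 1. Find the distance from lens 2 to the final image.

Lens 1: 1/d_i1 = 1/f₁ − 1/d_o1 = 1/(25.0) − 1/(81.0) = 0.02765, so d_i1 = 36.16 cm.
The intermediate image is 36.16 cm to the right of lens 1, which is 46.1 − (36.16) = 9.940 cm to the left of lens 2, so d_o2 = +9.940 cm.
Lens 2: 1/d_i2 = 1/f₂ − 1/d_o2 = 1/(26.0) − 1/(9.940) = -0.06214, so d_i2 = -16.1 cm.
The final image is virtual, 16.1 cm to the left of lens 2 (overall magnification ≈ -0.72).

16.1 cm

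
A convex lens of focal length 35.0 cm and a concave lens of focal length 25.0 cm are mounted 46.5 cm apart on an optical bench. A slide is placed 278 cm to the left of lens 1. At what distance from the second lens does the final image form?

5.13 cm

Lens 1: 1/d_i1 = 1/f₁ − 1/d_o1 = 1/(35.0) − 1/(278) = 0.02497, so d_i1 = 40.04 cm.
The intermediate image is 40.04 cm to the right of lens 1, which is 46.5 − (40.04) = 6.460 cm to the left of lens 2, so d_o2 = +6.460 cm.
Lens 2 is diverging, so f₂ = −25.0 cm.
Lens 2: 1/d_i2 = 1/f₂ − 1/d_o2 = 1/(-25.0) − 1/(6.460) = -0.1948, so d_i2 = -5.13 cm.
The final image is virtual, 5.13 cm to the left of lens 2 (overall magnification ≈ -0.11).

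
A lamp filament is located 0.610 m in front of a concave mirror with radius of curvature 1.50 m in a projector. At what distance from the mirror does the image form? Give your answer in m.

f = R/2 = 1.50/2 = 0.7500 m.
Mirror equation: 1/s_i = 1/f − 1/s_o = 1/(0.7500) − 1/(0.610) = 1.333 − 1.639 = -0.3060, so s_i = -3.27 m.
The image is virtual, upright and enlarged, behind the mirror.

3.27 m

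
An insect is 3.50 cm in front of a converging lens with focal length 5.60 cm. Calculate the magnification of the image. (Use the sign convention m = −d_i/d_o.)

1/d_i = 1/f − 1/d_o = 1/(5.600) − 1/(3.50) = -0.1071, so d_i = -9.333 cm.
m = −d_i/d_o = −(-9.333)/(3.50) = +2.67.
The image is virtual, upright and enlarged, on the same side as the object.

m = +2.67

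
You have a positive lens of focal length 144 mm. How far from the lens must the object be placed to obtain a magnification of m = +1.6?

m = −d_i/d_o ⇒ d_i = −m·d_o.
1/f = 1/d_o + 1/d_i = 1/d_o − 1/(m·d_o) = (1 − 1/m)/d_o, so d_o = f(1 − 1/m) = (144.0)(1 − 1/(+1.6)) = 54.0 mm.

54.0 mm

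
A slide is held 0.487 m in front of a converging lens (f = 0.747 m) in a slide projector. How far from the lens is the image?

1.40 m

Lens equation: 1/v = 1/f − 1/u = 1/(0.7470) − 1/(0.487) = 1.339 − 2.053 = -0.7147, so v = -1.40 m.
The image is virtual, upright and enlarged, on the same side as the object.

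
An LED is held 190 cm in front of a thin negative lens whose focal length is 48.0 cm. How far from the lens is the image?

For a negative lens, f = -48.0 cm.
Lens equation: 1/s_i = 1/f − 1/s_o = 1/(-48.00) − 1/(190) = -0.02083 − 0.005263 = -0.02610, so s_i = -38.3 cm.
The image is virtual, upright and reduced, on the same side as the object.

38.3 cm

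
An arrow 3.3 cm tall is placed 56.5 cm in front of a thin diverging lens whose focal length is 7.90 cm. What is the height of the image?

0.405 cm

For a diverging lens, f = -7.90 cm.
1/d_i = 1/f − 1/d_o = 1/(-7.900) − 1/(56.5) = -0.1443, so d_i = -6.931 cm.
m = −d_i/d_o = +0.1227.
|h_i| = |m|·h_o = 0.1227 × 3.3 = 0.405 cm. The image is virtual, upright and reduced, on the same side as the object.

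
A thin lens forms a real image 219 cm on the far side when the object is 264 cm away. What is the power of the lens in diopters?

P = +0.835 D

d_i = +219 cm.
1/f = 1/d_o + 1/d_i = 1/(264) + 1/(219) = 0.008354 cm⁻¹.
f = 119.7 cm = 1.197 m, so P = 1/f = +0.835 D.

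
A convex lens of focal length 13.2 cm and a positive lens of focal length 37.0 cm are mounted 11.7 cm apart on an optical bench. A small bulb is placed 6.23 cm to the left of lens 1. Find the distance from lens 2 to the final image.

Lens 1: 1/d_i1 = 1/f₁ − 1/d_o1 = 1/(13.2) − 1/(6.23) = -0.08476, so d_i1 = -11.80 cm.
The intermediate image is 11.80 cm to the left of lens 1 (virtual), which is 11.7 − (-11.80) = 23.50 cm to the left of lens 2, so d_o2 = +23.50 cm.
Lens 2: 1/d_i2 = 1/f₂ − 1/d_o2 = 1/(37.0) − 1/(23.50) = -0.01553, so d_i2 = -64.4 cm.
The final image is virtual, 64.4 cm to the left of lens 2 (overall magnification ≈ 5.2).

64.4 cm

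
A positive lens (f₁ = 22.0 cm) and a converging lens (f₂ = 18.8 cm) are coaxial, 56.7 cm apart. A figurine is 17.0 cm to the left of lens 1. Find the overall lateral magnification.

Lens 1: 1/d_i1 = 1/(22.0) − 1/(17.0) = -0.01337, so d_i1 = -74.80 cm; m₁ = −d_i1/d_o1 = +4.400.
d_o2 = 56.7 − (-74.80) = 131.5 cm.
Lens 2: 1/d_i2 = 1/(18.8) − 1/(131.5) = 0.04559, so d_i2 = 21.94 cm; m₂ = −d_i2/d_o2 = -0.1668.
m = m₁·m₂ = (+4.400)(-0.1668) = -0.734.

m = -0.734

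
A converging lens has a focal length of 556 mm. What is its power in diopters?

f = 55.6 cm = 0.556 m.
P = 1/f = 1/(0.556 m) = +1.80 D.

P = +1.80 D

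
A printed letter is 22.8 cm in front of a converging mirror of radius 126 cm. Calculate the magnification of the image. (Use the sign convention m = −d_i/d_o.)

m = +1.57

f = R/2 = 126/2 = 63.00 cm.
1/d_i = 1/f − 1/d_o = 1/(63.00) − 1/(22.8) = -0.02799, so d_i = -35.73 cm.
m = −d_i/d_o = −(-35.73)/(22.8) = +1.57.
The image is virtual, upright and enlarged, behind the mirror.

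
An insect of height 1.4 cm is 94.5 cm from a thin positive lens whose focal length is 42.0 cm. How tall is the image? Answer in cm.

1.12 cm

1/d_i = 1/f − 1/d_o = 1/(42.00) − 1/(94.5) = 0.01323, so d_i = 75.60 cm.
m = −d_i/d_o = -0.8000.
|h_i| = |m|·h_o = 0.8000 × 1.4 = 1.12 cm. The image is real, inverted and reduced, on the far side of the lens.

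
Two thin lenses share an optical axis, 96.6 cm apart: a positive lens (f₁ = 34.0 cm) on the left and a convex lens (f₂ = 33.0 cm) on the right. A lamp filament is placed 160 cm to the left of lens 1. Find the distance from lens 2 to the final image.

86.3 cm

Lens 1: 1/d_i1 = 1/f₁ − 1/d_o1 = 1/(34.0) − 1/(160) = 0.02316, so d_i1 = 43.17 cm.
The intermediate image is 43.17 cm to the right of lens 1, which is 96.6 − (43.17) = 53.43 cm to the left of lens 2, so d_o2 = +53.43 cm.
Lens 2: 1/d_i2 = 1/f₂ − 1/d_o2 = 1/(33.0) − 1/(53.43) = 0.01159, so d_i2 = 86.3 cm.
The final image is real, 86.3 cm to the right of lens 2 (overall magnification ≈ 0.44).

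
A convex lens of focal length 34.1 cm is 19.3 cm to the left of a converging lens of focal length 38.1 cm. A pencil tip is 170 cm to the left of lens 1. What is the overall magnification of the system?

m = -0.156

Lens 1: 1/d_i1 = 1/(34.1) − 1/(170) = 0.02344, so d_i1 = 42.66 cm; m₁ = −d_i1/d_o1 = -0.2509.
d_o2 = 19.3 − (42.66) = -23.36 cm (virtual object).
Lens 2: 1/d_i2 = 1/(38.1) − 1/(-23.36) = 0.06905, so d_i2 = 14.48 cm; m₂ = −d_i2/d_o2 = +0.6199.
m = m₁·m₂ = (-0.2509)(+0.6199) = -0.156.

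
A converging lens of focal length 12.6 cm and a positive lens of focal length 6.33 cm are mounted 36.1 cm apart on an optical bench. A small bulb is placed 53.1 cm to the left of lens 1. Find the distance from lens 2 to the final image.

9.35 cm

Lens 1: 1/d_i1 = 1/f₁ − 1/d_o1 = 1/(12.6) − 1/(53.1) = 0.06053, so d_i1 = 16.52 cm.
The intermediate image is 16.52 cm to the right of lens 1, which is 36.1 − (16.52) = 19.58 cm to the left of lens 2, so d_o2 = +19.58 cm.
Lens 2: 1/d_i2 = 1/f₂ − 1/d_o2 = 1/(6.33) − 1/(19.58) = 0.1069, so d_i2 = 9.35 cm.
The final image is real, 9.35 cm to the right of lens 2 (overall magnification ≈ 0.15).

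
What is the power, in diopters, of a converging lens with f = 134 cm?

P = +0.746 D

f = 134 cm = 1.34 m.
P = 1/f = 1/(1.34 m) = +0.746 D.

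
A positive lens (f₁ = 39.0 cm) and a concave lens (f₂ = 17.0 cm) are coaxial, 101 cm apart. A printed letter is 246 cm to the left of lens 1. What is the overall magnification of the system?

Lens 1: 1/d_i1 = 1/(39.0) − 1/(246) = 0.02158, so d_i1 = 46.35 cm; m₁ = −d_i1/d_o1 = -0.1884.
d_o2 = 101 − (46.35) = 54.65 cm.
f₂ = −17.0 cm (diverging).
Lens 2: 1/d_i2 = 1/(-17.0) − 1/(54.65) = -0.07712, so d_i2 = -12.97 cm; m₂ = −d_i2/d_o2 = +0.2373.
m = m₁·m₂ = (-0.1884)(+0.2373) = -0.0447.

m = -0.0447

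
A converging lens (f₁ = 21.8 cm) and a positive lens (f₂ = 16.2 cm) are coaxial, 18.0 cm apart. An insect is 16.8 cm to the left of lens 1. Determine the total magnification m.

m = -0.941

Lens 1: 1/d_i1 = 1/(21.8) − 1/(16.8) = -0.01365, so d_i1 = -73.25 cm; m₁ = −d_i1/d_o1 = +4.360.
d_o2 = 18.0 − (-73.25) = 91.25 cm.
Lens 2: 1/d_i2 = 1/(16.2) − 1/(91.25) = 0.05077, so d_i2 = 19.70 cm; m₂ = −d_i2/d_o2 = -0.2159.
m = m₁·m₂ = (+4.360)(-0.2159) = -0.941.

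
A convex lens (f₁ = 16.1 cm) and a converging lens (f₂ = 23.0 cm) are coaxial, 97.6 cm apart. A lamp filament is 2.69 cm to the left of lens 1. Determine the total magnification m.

m = -0.355

Lens 1: 1/d_i1 = 1/(16.1) − 1/(2.69) = -0.3096, so d_i1 = -3.230 cm; m₁ = −d_i1/d_o1 = +1.201.
d_o2 = 97.6 − (-3.230) = 100.8 cm.
Lens 2: 1/d_i2 = 1/(23.0) − 1/(100.8) = 0.03356, so d_i2 = 29.80 cm; m₂ = −d_i2/d_o2 = -0.2956.
m = m₁·m₂ = (+1.201)(-0.2956) = -0.355.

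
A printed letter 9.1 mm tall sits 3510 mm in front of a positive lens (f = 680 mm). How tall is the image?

2.19 mm

1/d_i = 1/f − 1/d_o = 1/(680.0) − 1/(3510) = 0.001186, so d_i = 843.4 mm.
m = −d_i/d_o = -0.2403.
|h_i| = |m|·h_o = 0.2403 × 9.1 = 2.19 mm. The image is real, inverted and reduced, on the far side of the lens.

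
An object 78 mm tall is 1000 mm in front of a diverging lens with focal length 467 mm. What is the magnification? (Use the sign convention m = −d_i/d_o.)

For a diverging lens, f = -467 mm.
1/d_i = 1/f − 1/d_o = 1/(-467.0) − 1/(1000) = -0.003141, so d_i = -318.3 mm.
m = −d_i/d_o = −(-318.3)/(1000) = +0.318.
The image is virtual, upright and reduced, on the same side as the object.

m = +0.318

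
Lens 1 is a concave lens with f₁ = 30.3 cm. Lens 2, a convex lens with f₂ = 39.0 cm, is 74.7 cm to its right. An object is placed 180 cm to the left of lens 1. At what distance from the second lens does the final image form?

Lens 1 is diverging, so f₁ = −30.3 cm.
Lens 1: 1/d_i1 = 1/f₁ − 1/d_o1 = 1/(-30.3) − 1/(180) = -0.03856, so d_i1 = -25.93 cm.
The intermediate image is 25.93 cm to the left of lens 1 (virtual), which is 74.7 − (-25.93) = 100.6 cm to the left of lens 2, so d_o2 = +100.6 cm.
Lens 2: 1/d_i2 = 1/f₂ − 1/d_o2 = 1/(39.0) − 1/(100.6) = 0.01570, so d_i2 = 63.7 cm.
The final image is real, 63.7 cm to the right of lens 2 (overall magnification ≈ -0.091).

63.7 cm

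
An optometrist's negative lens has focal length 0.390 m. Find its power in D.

For a negative lens, f = −0.390 m.
P = 1/f = 1/(-0.390 m) = -2.56 D.

P = -2.56 D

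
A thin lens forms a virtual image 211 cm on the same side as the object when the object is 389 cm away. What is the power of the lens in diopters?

Virtual image ⇒ d_i = −211 cm.
1/f = 1/d_o + 1/d_i = 1/(389) + 1/(-211) = -0.002169 cm⁻¹.
f = -461.1 cm = -4.611 m, so P = 1/f = -0.217 D.

P = -0.217 D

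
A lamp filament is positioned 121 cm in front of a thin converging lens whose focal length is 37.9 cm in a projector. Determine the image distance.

55.2 cm

Thin-lens equation: 1/v = 1/f − 1/u = 1/(37.90) − 1/(121) = 0.02639 − 0.008264 = 0.01812, so v = 55.2 cm.
The image is real, inverted and reduced, on the far side of the lens.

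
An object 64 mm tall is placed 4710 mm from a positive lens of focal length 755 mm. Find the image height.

12.2 mm

1/d_i = 1/f − 1/d_o = 1/(755.0) − 1/(4710) = 0.001112, so d_i = 899.1 mm.
m = −d_i/d_o = -0.1909.
|h_i| = |m|·h_o = 0.1909 × 64 = 12.2 mm. The image is real, inverted and reduced, on the far side of the lens.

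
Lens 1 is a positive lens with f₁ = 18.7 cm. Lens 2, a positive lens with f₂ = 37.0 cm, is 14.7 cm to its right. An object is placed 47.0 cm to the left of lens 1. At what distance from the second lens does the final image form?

Lens 1: 1/d_i1 = 1/f₁ − 1/d_o1 = 1/(18.7) − 1/(47.0) = 0.03220, so d_i1 = 31.06 cm.
The intermediate image is 31.06 cm to the right of lens 1, which lies 16.36 cm to the right of lens 2 — a virtual object — so d_o2 = −16.36 cm.
Lens 2: 1/d_i2 = 1/f₂ − 1/d_o2 = 1/(37.0) − 1/(-16.36) = 0.08815, so d_i2 = 11.3 cm.
The final image is real, 11.3 cm to the right of lens 2 (overall magnification ≈ -0.46).

11.3 cm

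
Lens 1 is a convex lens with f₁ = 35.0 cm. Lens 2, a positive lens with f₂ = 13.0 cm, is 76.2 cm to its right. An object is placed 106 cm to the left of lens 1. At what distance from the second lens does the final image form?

28.4 cm

Lens 1: 1/d_i1 = 1/f₁ − 1/d_o1 = 1/(35.0) − 1/(106) = 0.01914, so d_i1 = 52.25 cm.
The intermediate image is 52.25 cm to the right of lens 1, which is 76.2 − (52.25) = 23.95 cm to the left of lens 2, so d_o2 = +23.95 cm.
Lens 2: 1/d_i2 = 1/f₂ − 1/d_o2 = 1/(13.0) − 1/(23.95) = 0.03517, so d_i2 = 28.4 cm.
The final image is real, 28.4 cm to the right of lens 2 (overall magnification ≈ 0.59).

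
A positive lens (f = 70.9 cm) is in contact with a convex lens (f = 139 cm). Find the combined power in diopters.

P₁ = 1/f₁ = 1/(0.709 m) = +1.410 D; P₂ = 1/f₂ = 1/(1.39 m) = +0.7194 D.
For thin lenses in contact, P = P₁ + P₂ = (+1.410) + (+0.7194) = +2.13 D.

P = +2.13 D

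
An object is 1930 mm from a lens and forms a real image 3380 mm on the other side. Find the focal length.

Real image ⇒ d_i = +3380 mm.
1/f = 1/d_o + 1/d_i = 1/(1930) + 1/(3380) = 0.0008140, so f = 1230 mm.
Since f is positive, the lens is converging.

f = 1230 mm (converging)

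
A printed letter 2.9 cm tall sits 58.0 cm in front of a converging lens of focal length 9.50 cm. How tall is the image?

0.568 cm

1/d_i = 1/f − 1/d_o = 1/(9.500) − 1/(58.0) = 0.08802, so d_i = 11.36 cm.
m = −d_i/d_o = -0.1959.
|h_i| = |m|·h_o = 0.1959 × 2.9 = 0.568 cm. The image is real, inverted and reduced, on the far side of the lens.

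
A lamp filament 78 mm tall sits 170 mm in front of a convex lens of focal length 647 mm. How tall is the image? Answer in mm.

106 mm

1/d_i = 1/f − 1/d_o = 1/(647.0) − 1/(170) = -0.004337, so d_i = -230.6 mm.
m = −d_i/d_o = +1.356.
|h_i| = |m|·h_o = 1.356 × 78 = 106 mm. The image is virtual, upright and enlarged, on the same side as the object.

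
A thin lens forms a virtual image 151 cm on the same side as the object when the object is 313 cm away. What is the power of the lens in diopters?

Virtual image ⇒ d_i = −151 cm.
1/f = 1/d_o + 1/d_i = 1/(313) + 1/(-151) = -0.003428 cm⁻¹.
f = -291.7 cm = -2.917 m, so P = 1/f = -0.343 D.

P = -0.343 D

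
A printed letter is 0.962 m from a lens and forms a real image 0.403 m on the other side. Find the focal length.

Real image ⇒ d_i = +0.403 m.
1/f = 1/d_o + 1/d_i = 1/(0.962) + 1/(0.403) = 3.521, so f = 0.284 m.
Since f is positive, the lens is converging.

f = 0.284 m (converging)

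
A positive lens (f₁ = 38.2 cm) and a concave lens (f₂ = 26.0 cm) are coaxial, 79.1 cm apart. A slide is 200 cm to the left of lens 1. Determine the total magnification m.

Lens 1: 1/d_i1 = 1/(38.2) − 1/(200) = 0.02118, so d_i1 = 47.22 cm; m₁ = −d_i1/d_o1 = -0.2361.
d_o2 = 79.1 − (47.22) = 31.88 cm.
f₂ = −26.0 cm (diverging).
Lens 2: 1/d_i2 = 1/(-26.0) − 1/(31.88) = -0.06983, so d_i2 = -14.32 cm; m₂ = −d_i2/d_o2 = +0.4492.
m = m₁·m₂ = (-0.2361)(+0.4492) = -0.106.

m = -0.106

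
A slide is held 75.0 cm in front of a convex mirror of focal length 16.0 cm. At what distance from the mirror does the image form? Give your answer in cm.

For a convex mirror, f = -16.0 cm.
Mirror equation: 1/v = 1/f − 1/u = 1/(-16.00) − 1/(75.0) = -0.06250 − 0.01333 = -0.07583, so v = -13.2 cm.
The image is virtual, upright and reduced, behind the mirror.

13.2 cm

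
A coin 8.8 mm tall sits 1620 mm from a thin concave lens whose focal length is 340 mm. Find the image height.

For a concave lens, f = -340 mm.
1/d_i = 1/f − 1/d_o = 1/(-340.0) − 1/(1620) = -0.003558, so d_i = -281.0 mm.
m = −d_i/d_o = +0.1735.
|h_i| = |m|·h_o = 0.1735 × 8.8 = 1.53 mm. The image is virtual, upright and reduced, on the same side as the object.

1.53 mm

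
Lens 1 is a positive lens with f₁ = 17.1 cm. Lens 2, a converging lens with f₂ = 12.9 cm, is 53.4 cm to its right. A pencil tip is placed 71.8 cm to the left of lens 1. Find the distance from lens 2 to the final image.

Lens 1: 1/d_i1 = 1/f₁ − 1/d_o1 = 1/(17.1) − 1/(71.8) = 0.04455, so d_i1 = 22.45 cm.
The intermediate image is 22.45 cm to the right of lens 1, which is 53.4 − (22.45) = 30.95 cm to the left of lens 2, so d_o2 = +30.95 cm.
Lens 2: 1/d_i2 = 1/f₂ − 1/d_o2 = 1/(12.9) − 1/(30.95) = 0.04521, so d_i2 = 22.1 cm.
The final image is real, 22.1 cm to the right of lens 2 (overall magnification ≈ 0.22).

22.1 cm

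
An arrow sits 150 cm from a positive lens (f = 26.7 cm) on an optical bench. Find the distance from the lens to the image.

Thin-lens equation: 1/v = 1/f − 1/u = 1/(26.70) − 1/(150) = 0.03745 − 0.006667 = 0.03079, so v = 32.5 cm.
The image is real, inverted and reduced, on the far side of the lens.

32.5 cm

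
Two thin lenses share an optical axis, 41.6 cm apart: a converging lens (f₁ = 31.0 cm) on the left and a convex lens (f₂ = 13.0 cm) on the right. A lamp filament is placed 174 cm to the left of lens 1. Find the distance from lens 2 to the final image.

Lens 1: 1/d_i1 = 1/f₁ − 1/d_o1 = 1/(31.0) − 1/(174) = 0.02651, so d_i1 = 37.72 cm.
The intermediate image is 37.72 cm to the right of lens 1, which is 41.6 − (37.72) = 3.880 cm to the left of lens 2, so d_o2 = +3.880 cm.
Lens 2: 1/d_i2 = 1/f₂ − 1/d_o2 = 1/(13.0) − 1/(3.880) = -0.1808, so d_i2 = -5.53 cm.
The final image is virtual, 5.53 cm to the left of lens 2 (overall magnification ≈ -0.31).

5.53 cm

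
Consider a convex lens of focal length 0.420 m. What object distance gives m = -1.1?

m = −d_i/d_o ⇒ d_i = −m·d_o.
1/f = 1/d_o + 1/d_i = 1/d_o − 1/(m·d_o) = (1 − 1/m)/d_o, so d_o = f(1 − 1/m) = (0.4200)(1 − 1/(-1.1)) = 0.802 m.

0.802 m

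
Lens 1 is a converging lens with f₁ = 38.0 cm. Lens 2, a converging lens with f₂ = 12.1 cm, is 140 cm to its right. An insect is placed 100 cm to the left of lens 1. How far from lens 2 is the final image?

Lens 1: 1/d_i1 = 1/f₁ − 1/d_o1 = 1/(38.0) − 1/(100) = 0.01632, so d_i1 = 61.29 cm.
The intermediate image is 61.29 cm to the right of lens 1, which is 140 − (61.29) = 78.71 cm to the left of lens 2, so d_o2 = +78.71 cm.
Lens 2: 1/d_i2 = 1/f₂ − 1/d_o2 = 1/(12.1) − 1/(78.71) = 0.06994, so d_i2 = 14.3 cm.
The final image is real, 14.3 cm to the right of lens 2 (overall magnification ≈ 0.11).

14.3 cm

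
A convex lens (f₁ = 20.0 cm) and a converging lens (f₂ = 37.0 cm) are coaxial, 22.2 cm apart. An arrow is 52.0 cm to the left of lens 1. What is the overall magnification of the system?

Lens 1: 1/d_i1 = 1/(20.0) − 1/(52.0) = 0.03077, so d_i1 = 32.50 cm; m₁ = −d_i1/d_o1 = -0.6250.
d_o2 = 22.2 − (32.50) = -10.30 cm (virtual object).
Lens 2: 1/d_i2 = 1/(37.0) − 1/(-10.30) = 0.1241, so d_i2 = 8.057 cm; m₂ = −d_i2/d_o2 = +0.7822.
m = m₁·m₂ = (-0.6250)(+0.7822) = -0.489.

m = -0.489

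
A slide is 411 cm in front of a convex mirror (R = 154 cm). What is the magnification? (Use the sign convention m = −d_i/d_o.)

m = +0.158

f = R/2 = 154/2 = 77.00 cm; for a convex mirror, f = -77.00 cm.
1/d_i = 1/f − 1/d_o = 1/(-77.00) − 1/(411) = -0.01542, so d_i = -64.85 cm.
m = −d_i/d_o = −(-64.85)/(411) = +0.158.
The image is virtual, upright and reduced, behind the mirror.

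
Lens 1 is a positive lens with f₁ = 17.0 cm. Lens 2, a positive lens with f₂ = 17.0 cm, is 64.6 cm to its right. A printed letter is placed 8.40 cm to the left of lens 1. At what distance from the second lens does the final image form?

21.5 cm

Lens 1: 1/d_i1 = 1/f₁ − 1/d_o1 = 1/(17.0) − 1/(8.40) = -0.06022, so d_i1 = -16.60 cm.
The intermediate image is 16.60 cm to the left of lens 1 (virtual), which is 64.6 − (-16.60) = 81.20 cm to the left of lens 2, so d_o2 = +81.20 cm.
Lens 2: 1/d_i2 = 1/f₂ − 1/d_o2 = 1/(17.0) − 1/(81.20) = 0.04651, so d_i2 = 21.5 cm.
The final image is real, 21.5 cm to the right of lens 2 (overall magnification ≈ -0.52).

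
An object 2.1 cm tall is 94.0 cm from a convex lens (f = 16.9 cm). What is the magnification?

m = -0.219

1/d_i = 1/f − 1/d_o = 1/(16.90) − 1/(94.0) = 0.04853, so d_i = 20.60 cm.
m = −d_i/d_o = −(20.60)/(94.0) = -0.219.
The image is real, inverted and reduced, on the far side of the lens.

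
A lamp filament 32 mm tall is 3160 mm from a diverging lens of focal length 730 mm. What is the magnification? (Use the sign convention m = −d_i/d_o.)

m = +0.188

For a diverging lens, f = -730 mm.
1/d_i = 1/f − 1/d_o = 1/(-730.0) − 1/(3160) = -0.001686, so d_i = -593.0 mm.
m = −d_i/d_o = −(-593.0)/(3160) = +0.188.
The image is virtual, upright and reduced, on the same side as the object.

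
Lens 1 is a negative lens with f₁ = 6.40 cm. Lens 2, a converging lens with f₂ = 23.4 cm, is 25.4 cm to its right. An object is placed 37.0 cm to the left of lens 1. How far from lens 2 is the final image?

96.8 cm

Lens 1 is diverging, so f₁ = −6.40 cm.
Lens 1: 1/d_i1 = 1/f₁ − 1/d_o1 = 1/(-6.40) − 1/(37.0) = -0.1833, so d_i1 = -5.456 cm.
The intermediate image is 5.456 cm to the left of lens 1 (virtual), which is 25.4 − (-5.456) = 30.86 cm to the left of lens 2, so d_o2 = +30.86 cm.
Lens 2: 1/d_i2 = 1/f₂ − 1/d_o2 = 1/(23.4) − 1/(30.86) = 0.01033, so d_i2 = 96.8 cm.
The final image is real, 96.8 cm to the right of lens 2 (overall magnification ≈ -0.46).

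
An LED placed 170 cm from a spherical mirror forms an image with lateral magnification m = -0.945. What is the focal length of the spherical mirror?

f = 82.6 cm (concave)

m = −d_i/d_o ⇒ d_i = −m·d_o = −(-0.945)·(170) = 160.7 cm.
1/f = 1/d_o + 1/d_i = 1/(170) + 1/(160.7) = 0.01211, so f = 82.6 cm.
Since f is positive, the spherical mirror is concave.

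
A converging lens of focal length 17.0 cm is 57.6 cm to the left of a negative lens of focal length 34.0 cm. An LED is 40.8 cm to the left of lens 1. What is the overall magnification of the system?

Lens 1: 1/d_i1 = 1/(17.0) − 1/(40.8) = 0.03431, so d_i1 = 29.14 cm; m₁ = −d_i1/d_o1 = -0.7142.
d_o2 = 57.6 − (29.14) = 28.46 cm.
f₂ = −34.0 cm (diverging).
Lens 2: 1/d_i2 = 1/(-34.0) − 1/(28.46) = -0.06455, so d_i2 = -15.49 cm; m₂ = −d_i2/d_o2 = +0.5443.
m = m₁·m₂ = (-0.7142)(+0.5443) = -0.389.

m = -0.389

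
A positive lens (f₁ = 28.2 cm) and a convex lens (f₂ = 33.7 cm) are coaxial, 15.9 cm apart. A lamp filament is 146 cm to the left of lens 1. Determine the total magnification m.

Lens 1: 1/d_i1 = 1/(28.2) − 1/(146) = 0.02861, so d_i1 = 34.95 cm; m₁ = −d_i1/d_o1 = -0.2394.
d_o2 = 15.9 − (34.95) = -19.05 cm (virtual object).
Lens 2: 1/d_i2 = 1/(33.7) − 1/(-19.05) = 0.08217, so d_i2 = 12.17 cm; m₂ = −d_i2/d_o2 = +0.6389.
m = m₁·m₂ = (-0.2394)(+0.6389) = -0.153.

m = -0.153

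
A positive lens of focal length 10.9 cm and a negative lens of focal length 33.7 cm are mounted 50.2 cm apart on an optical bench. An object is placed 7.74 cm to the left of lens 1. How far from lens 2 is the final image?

23.4 cm

Lens 1: 1/d_i1 = 1/f₁ − 1/d_o1 = 1/(10.9) − 1/(7.74) = -0.03746, so d_i1 = -26.70 cm.
The intermediate image is 26.70 cm to the left of lens 1 (virtual), which is 50.2 − (-26.70) = 76.90 cm to the left of lens 2, so d_o2 = +76.90 cm.
Lens 2 is diverging, so f₂ = −33.7 cm.
Lens 2: 1/d_i2 = 1/f₂ − 1/d_o2 = 1/(-33.7) − 1/(76.90) = -0.04268, so d_i2 = -23.4 cm.
The final image is virtual, 23.4 cm to the left of lens 2 (overall magnification ≈ 1.1).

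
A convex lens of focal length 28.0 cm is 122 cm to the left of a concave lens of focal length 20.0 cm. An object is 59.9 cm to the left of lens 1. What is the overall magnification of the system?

Lens 1: 1/d_i1 = 1/(28.0) − 1/(59.9) = 0.01902, so d_i1 = 52.58 cm; m₁ = −d_i1/d_o1 = -0.8778.
d_o2 = 122 − (52.58) = 69.42 cm.
f₂ = −20.0 cm (diverging).
Lens 2: 1/d_i2 = 1/(-20.0) − 1/(69.42) = -0.06441, so d_i2 = -15.53 cm; m₂ = −d_i2/d_o2 = +0.2237.
m = m₁·m₂ = (-0.8778)(+0.2237) = -0.196.

m = -0.196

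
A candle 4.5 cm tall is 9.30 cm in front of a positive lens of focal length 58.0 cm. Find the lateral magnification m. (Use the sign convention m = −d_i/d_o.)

m = +1.19

1/d_i = 1/f − 1/d_o = 1/(58.00) − 1/(9.30) = -0.09029, so d_i = -11.08 cm.
m = −d_i/d_o = −(-11.08)/(9.30) = +1.19.
The image is virtual, upright and enlarged, on the same side as the object.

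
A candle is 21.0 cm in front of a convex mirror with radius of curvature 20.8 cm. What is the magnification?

f = R/2 = 20.8/2 = 10.40 cm; for a convex mirror, f = -10.40 cm.
1/d_i = 1/f − 1/d_o = 1/(-10.40) − 1/(21.0) = -0.1438, so d_i = -6.955 cm.
m = −d_i/d_o = −(-6.955)/(21.0) = +0.331.
The image is virtual, upright and reduced, behind the mirror.

m = +0.331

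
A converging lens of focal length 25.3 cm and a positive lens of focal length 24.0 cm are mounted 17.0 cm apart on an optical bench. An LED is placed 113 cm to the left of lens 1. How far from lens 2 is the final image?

Lens 1: 1/d_i1 = 1/f₁ − 1/d_o1 = 1/(25.3) − 1/(113) = 0.03068, so d_i1 = 32.60 cm.
The intermediate image is 32.60 cm to the right of lens 1, which lies 15.60 cm to the right of lens 2 — a virtual object — so d_o2 = −15.60 cm.
Lens 2: 1/d_i2 = 1/f₂ − 1/d_o2 = 1/(24.0) − 1/(-15.60) = 0.1058, so d_i2 = 9.45 cm.
The final image is real, 9.45 cm to the right of lens 2 (overall magnification ≈ -0.17).

9.45 cm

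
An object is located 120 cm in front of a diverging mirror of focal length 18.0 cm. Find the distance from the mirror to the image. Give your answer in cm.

For a diverging mirror, f = -18.0 cm.
Mirror equation: 1/v = 1/f − 1/u = 1/(-18.00) − 1/(120) = -0.05556 − 0.008333 = -0.06389, so v = -15.7 cm.
The image is virtual, upright and reduced, behind the mirror.

15.7 cm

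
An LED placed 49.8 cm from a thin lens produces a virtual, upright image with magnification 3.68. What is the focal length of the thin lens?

f = 68.4 cm (converging)

m = −d_i/d_o ⇒ d_i = −m·d_o = −(+3.68)·(49.8) = -183.3 cm.
1/f = 1/d_o + 1/d_i = 1/(49.8) + 1/(-183.3) = 0.01462, so f = 68.4 cm.
Since f is positive, the thin lens is converging.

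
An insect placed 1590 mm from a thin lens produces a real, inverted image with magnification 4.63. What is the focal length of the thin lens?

f = 1310 mm (converging)

m = −d_i/d_o ⇒ d_i = −m·d_o = −(-4.63)·(1590) = 7362 mm.
1/f = 1/d_o + 1/d_i = 1/(1590) + 1/(7362) = 0.0007648, so f = 1310 mm.
Since f is positive, the thin lens is converging.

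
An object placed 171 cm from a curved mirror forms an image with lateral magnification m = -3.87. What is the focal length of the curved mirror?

f = 136 cm (concave)

m = −d_i/d_o ⇒ d_i = −m·d_o = −(-3.87)·(171) = 661.8 cm.
1/f = 1/d_o + 1/d_i = 1/(171) + 1/(661.8) = 0.007359, so f = 136 cm.
Since f is positive, the curved mirror is concave.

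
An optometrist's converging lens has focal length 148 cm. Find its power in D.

P = +0.676 D

f = 148 cm = 1.48 m.
P = 1/f = 1/(1.48 m) = +0.676 D.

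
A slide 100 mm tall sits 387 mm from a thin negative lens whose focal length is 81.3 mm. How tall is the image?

For a negative lens, f = -81.3 mm.
1/d_i = 1/f − 1/d_o = 1/(-81.30) − 1/(387) = -0.01488, so d_i = -67.19 mm.
m = −d_i/d_o = +0.1736.
|h_i| = |m|·h_o = 0.1736 × 100 = 17.4 mm. The image is virtual, upright and reduced, on the same side as the object.

17.4 mm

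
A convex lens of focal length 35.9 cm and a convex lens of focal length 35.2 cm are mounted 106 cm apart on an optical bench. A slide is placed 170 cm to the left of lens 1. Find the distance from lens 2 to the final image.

Lens 1: 1/d_i1 = 1/f₁ − 1/d_o1 = 1/(35.9) − 1/(170) = 0.02197, so d_i1 = 45.51 cm.
The intermediate image is 45.51 cm to the right of lens 1, which is 106 − (45.51) = 60.49 cm to the left of lens 2, so d_o2 = +60.49 cm.
Lens 2: 1/d_i2 = 1/f₂ − 1/d_o2 = 1/(35.2) − 1/(60.49) = 0.01188, so d_i2 = 84.2 cm.
The final image is real, 84.2 cm to the right of lens 2 (overall magnification ≈ 0.37).

84.2 cm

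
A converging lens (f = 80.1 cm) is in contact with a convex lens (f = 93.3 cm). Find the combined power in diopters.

P₁ = 1/f₁ = 1/(0.801 m) = +1.248 D; P₂ = 1/f₂ = 1/(0.933 m) = +1.072 D.
For thin lenses in contact, P = P₁ + P₂ = (+1.248) + (+1.072) = +2.32 D.

P = +2.32 D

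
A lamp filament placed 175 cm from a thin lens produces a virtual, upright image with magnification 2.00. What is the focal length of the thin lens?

m = −d_i/d_o ⇒ d_i = −m·d_o = −(+2.00)·(175) = -350.0 cm.
1/f = 1/d_o + 1/d_i = 1/(175) + 1/(-350.0) = 0.002857, so f = 350 cm.
Since f is positive, the thin lens is converging.

f = 350 cm (converging)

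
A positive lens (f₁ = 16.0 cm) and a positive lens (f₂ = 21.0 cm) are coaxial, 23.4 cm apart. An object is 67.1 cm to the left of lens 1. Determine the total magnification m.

Lens 1: 1/d_i1 = 1/(16.0) − 1/(67.1) = 0.04760, so d_i1 = 21.01 cm; m₁ = −d_i1/d_o1 = -0.3131.
d_o2 = 23.4 − (21.01) = 2.390 cm.
Lens 2: 1/d_i2 = 1/(21.0) − 1/(2.390) = -0.3708, so d_i2 = -2.697 cm; m₂ = −d_i2/d_o2 = +1.128.
m = m₁·m₂ = (-0.3131)(+1.128) = -0.353.

m = -0.353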